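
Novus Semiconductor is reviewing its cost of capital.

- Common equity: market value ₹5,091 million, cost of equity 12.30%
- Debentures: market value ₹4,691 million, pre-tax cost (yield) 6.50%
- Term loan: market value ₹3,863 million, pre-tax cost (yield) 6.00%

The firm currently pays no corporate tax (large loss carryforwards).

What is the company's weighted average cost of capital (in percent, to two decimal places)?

Total capital V = 5091 + 4691 + 3863 = 13645.
Equity: weight = 5091/13645 = 0.3731; cost = 12.3%.
Debentures: weight = 4691/13645 = 0.3438; after-tax cost = 6.5% × (1 − 0%) = 6.5000%.
Term loan: weight = 3863/13645 = 0.2831; after-tax cost = 6% × (1 − 0%) = 6.0000%.
WACC = 0.3731 × 12.3000% + 0.3438 × 6.5000% + 0.2831 × 6.0000% = 8.5224%.

8.52%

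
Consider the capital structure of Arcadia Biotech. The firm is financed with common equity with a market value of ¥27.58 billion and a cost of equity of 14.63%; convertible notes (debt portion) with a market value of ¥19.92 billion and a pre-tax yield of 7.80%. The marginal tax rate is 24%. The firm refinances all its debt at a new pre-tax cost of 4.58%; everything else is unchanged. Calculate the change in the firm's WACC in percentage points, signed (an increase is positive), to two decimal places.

Current WACC:
Total capital V = 27.58 + 19.92 = 47.5.
Equity: weight = 27.58/47.5 = 0.5806; cost = 14.63%.
Convertible notes (debt portion): weight = 19.92/47.5 = 0.4194; after-tax cost = 7.8% × (1 − 24%) = 5.9280%.
WACC = 0.5806 × 14.6300% + 0.4194 × 5.9280% = 10.9807%.
After the change:
Total capital V = 27.58 + 19.92 = 47.5.
Equity: weight = 27.58/47.5 = 0.5806; cost = 14.63%.
Convertible notes (debt portion): weight = 19.92/47.5 = 0.4194; after-tax cost = 4.58% × (1 − 24%) = 3.4808%.
WACC = 0.5806 × 14.6300% + 0.4194 × 3.4808% = 9.9544%.
Change in WACC = 9.9544% − 10.9807% = -1.0263 pp.

-1.03 pp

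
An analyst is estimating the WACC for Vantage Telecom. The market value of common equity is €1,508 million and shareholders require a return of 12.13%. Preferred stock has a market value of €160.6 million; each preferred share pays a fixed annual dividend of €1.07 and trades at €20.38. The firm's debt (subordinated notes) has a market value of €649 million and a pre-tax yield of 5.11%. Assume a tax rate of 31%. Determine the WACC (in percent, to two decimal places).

Cost of preferred: Rp = 1.07 / 20.38 = 5.2502%.
Total capital V = 1508 + 160.6 + 649 = 2317.6.
Equity: weight = 1508/2317.6 = 0.6507; cost = 12.13%.
Preferred: weight = 160.6/2317.6 = 0.0693; cost = 5.2502%.
Subordinated notes: weight = 649/2317.6 = 0.2800; after-tax cost = 5.11% × (1 − 31%) = 3.5259%.
WACC = 0.6507 × 12.1300% + 0.0693 × 5.2502% + 0.2800 × 3.5259% = 9.2438%.

9.24%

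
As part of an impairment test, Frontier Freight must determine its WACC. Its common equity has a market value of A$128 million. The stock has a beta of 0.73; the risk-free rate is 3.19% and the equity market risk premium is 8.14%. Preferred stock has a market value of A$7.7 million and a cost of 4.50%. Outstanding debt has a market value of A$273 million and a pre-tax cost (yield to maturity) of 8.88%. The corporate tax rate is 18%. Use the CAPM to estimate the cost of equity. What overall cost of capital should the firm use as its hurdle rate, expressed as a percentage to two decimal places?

Cost of equity via CAPM: Re = 3.19% + 0.73 × 8.14% = 9.1322%.
Total capital V = 128 + 7.7 + 273 = 408.7.
Equity: weight = 128/408.7 = 0.3132; cost = 9.1322%.
Preferred: weight = 7.7/408.7 = 0.0188; cost = 4.5%.
Debt: weight = 273/408.7 = 0.6680; after-tax cost = 8.88% × (1 − 18%) = 7.2816%.
WACC = 0.3132 × 9.1322% + 0.0188 × 4.5000% + 0.6680 × 7.2816% = 7.8088%.

7.81%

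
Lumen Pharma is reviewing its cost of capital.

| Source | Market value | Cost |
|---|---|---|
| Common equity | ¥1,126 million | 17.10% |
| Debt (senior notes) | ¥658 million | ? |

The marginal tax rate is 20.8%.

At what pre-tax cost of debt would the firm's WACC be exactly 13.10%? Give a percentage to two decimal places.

7.90%

Total capital V = 1126 + 658 = 1784.
Equity weight = 1126/1784 = 0.6312.
Senior notes weight = 658/1784 = 0.3688.
Equity contribution = 0.6312 × 17.1% = 10.7929%.
Remaining for debt = 13.1% − 10.7929% = 2.3071%.
Rd × (1 − 20.8%) × 0.3688 = 2.3071%  ⇒  Rd = 7.8977%.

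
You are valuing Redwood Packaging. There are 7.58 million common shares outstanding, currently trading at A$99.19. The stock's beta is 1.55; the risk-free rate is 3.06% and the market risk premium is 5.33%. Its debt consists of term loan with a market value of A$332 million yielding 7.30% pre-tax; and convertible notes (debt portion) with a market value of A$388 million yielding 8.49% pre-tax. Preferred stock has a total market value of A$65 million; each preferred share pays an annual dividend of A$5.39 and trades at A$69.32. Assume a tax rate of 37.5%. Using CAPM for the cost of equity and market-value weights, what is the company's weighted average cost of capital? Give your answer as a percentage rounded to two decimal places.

8.19%

Cost of equity via CAPM: Re = 3.06% + 1.55 × 5.33% = 11.3215%.
Cost of preferred: Rp = 5.39 / 69.32 = 7.7755%.
Market value of equity E = 99.19 × 7.58m = 751.8602m.
Total capital V = 751.8602 + 65 + 332 + 388 = 1536.8602.
Equity: weight = 751.8602/1536.8602 = 0.4892; cost = 11.3215%.
Preferred: weight = 65/1536.8602 = 0.0423; cost = 7.7755%.
Term loan: weight = 332/1536.8602 = 0.2160; after-tax cost = 7.3% × (1 − 37.5%) = 4.5625%.
Convertible notes (debt portion): weight = 388/1536.8602 = 0.2525; after-tax cost = 8.49% × (1 − 37.5%) = 5.3063%.
WACC = 0.4892 × 11.3215% + 0.0423 × 7.7755% + 0.2160 × 4.5625% + 0.2525 × 5.3063% = 8.1928%.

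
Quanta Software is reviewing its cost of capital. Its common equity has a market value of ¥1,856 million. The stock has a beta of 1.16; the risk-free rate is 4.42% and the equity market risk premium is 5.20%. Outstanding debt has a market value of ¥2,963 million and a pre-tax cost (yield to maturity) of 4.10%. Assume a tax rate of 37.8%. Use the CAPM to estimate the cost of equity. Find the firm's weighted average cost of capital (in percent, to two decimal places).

5.59%

Cost of equity via CAPM: Re = 4.42% + 1.16 × 5.2% = 10.4520%.
Total capital V = 1856 + 2963 = 4819.
Equity: weight = 1856/4819 = 0.3851; cost = 10.452%.
Debt: weight = 2963/4819 = 0.6149; after-tax cost = 4.1% × (1 − 37.8%) = 2.5502%.
WACC = 0.3851 × 10.4520% + 0.6149 × 2.5502% = 5.5935%.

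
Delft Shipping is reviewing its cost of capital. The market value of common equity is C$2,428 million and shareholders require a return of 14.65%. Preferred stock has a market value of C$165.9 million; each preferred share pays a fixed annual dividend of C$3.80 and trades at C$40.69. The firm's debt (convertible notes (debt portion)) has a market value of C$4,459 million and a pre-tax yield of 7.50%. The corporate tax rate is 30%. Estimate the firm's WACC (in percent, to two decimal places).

8.58%

Cost of preferred: Rp = 3.8 / 40.69 = 9.3389%.
Total capital V = 2428 + 165.9 + 4459 = 7052.9.
Equity: weight = 2428/7052.9 = 0.3443; cost = 14.65%.
Preferred: weight = 165.9/7052.9 = 0.0235; cost = 9.3389%.
Convertible notes (debt portion): weight = 4459/7052.9 = 0.6322; after-tax cost = 7.5% × (1 − 30%) = 5.2500%.
WACC = 0.3443 × 14.6500% + 0.0235 × 9.3389% + 0.6322 × 5.2500% = 8.5822%.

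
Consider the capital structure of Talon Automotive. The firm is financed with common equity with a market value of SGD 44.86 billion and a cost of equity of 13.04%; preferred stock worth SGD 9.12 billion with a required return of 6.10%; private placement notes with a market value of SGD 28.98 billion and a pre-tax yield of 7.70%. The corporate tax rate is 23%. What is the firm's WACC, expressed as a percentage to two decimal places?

9.79%

Total capital V = 44.86 + 9.12 + 28.98 = 82.96.
Equity: weight = 44.86/82.96 = 0.5407; cost = 13.04%.
Preferred: weight = 9.12/82.96 = 0.1099; cost = 6.1%.
Private placement notes: weight = 28.98/82.96 = 0.3493; after-tax cost = 7.7% × (1 − 23%) = 5.9290%.
WACC = 0.5407 × 13.0400% + 0.1099 × 6.1000% + 0.3493 × 5.9290% = 9.7930%.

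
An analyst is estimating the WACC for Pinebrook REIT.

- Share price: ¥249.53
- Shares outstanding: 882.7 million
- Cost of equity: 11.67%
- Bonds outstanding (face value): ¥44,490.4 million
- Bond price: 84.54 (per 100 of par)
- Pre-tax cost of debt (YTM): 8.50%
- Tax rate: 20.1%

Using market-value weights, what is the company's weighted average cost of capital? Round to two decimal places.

Market value of equity E = 249.53 × 882.7m = 220260.131m. Market value of debt D = 44490.4m × 84.54/100 = 37612.18416m.
Total capital V = 220260.131 + 37612.18416 = 257872.31516.
Equity: weight = 220260.131/257872.31516 = 0.8541; cost = 11.67%.
Bonds outstanding: weight = 37612.18416/257872.31516 = 0.1459; after-tax cost = 8.5% × (1 − 20.1%) = 6.7915%.
WACC = 0.8541 × 11.6700% + 0.1459 × 6.7915% = 10.9584%.

10.96%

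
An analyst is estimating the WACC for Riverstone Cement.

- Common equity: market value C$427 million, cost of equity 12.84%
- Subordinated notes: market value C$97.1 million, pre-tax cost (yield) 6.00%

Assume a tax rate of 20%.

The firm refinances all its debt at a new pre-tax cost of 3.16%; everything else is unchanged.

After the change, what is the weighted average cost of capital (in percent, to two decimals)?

10.93%

After the change:
Total capital V = 427 + 97.1 = 524.1.
Equity: weight = 427/524.1 = 0.8147; cost = 12.84%.
Subordinated notes: weight = 97.1/524.1 = 0.1853; after-tax cost = 3.16% × (1 − 20%) = 2.5280%.
WACC = 0.8147 × 12.8400% + 0.1853 × 2.5280% = 10.9295%.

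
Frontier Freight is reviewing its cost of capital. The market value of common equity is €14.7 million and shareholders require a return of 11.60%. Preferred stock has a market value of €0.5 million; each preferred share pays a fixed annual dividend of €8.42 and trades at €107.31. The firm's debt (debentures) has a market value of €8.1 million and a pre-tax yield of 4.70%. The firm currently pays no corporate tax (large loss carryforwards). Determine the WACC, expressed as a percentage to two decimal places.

9.12%

Cost of preferred: Rp = 8.42 / 107.31 = 7.8464%.
Total capital V = 14.7 + 0.5 + 8.1 = 23.3.
Equity: weight = 14.7/23.3 = 0.6309; cost = 11.6%.
Preferred: weight = 0.5/23.3 = 0.0215; cost = 7.8464%.
Debentures: weight = 8.1/23.3 = 0.3476; after-tax cost = 4.7% × (1 − 0%) = 4.7000%.
WACC = 0.6309 × 11.6000% + 0.0215 × 7.8464% + 0.3476 × 4.7000% = 9.1207%.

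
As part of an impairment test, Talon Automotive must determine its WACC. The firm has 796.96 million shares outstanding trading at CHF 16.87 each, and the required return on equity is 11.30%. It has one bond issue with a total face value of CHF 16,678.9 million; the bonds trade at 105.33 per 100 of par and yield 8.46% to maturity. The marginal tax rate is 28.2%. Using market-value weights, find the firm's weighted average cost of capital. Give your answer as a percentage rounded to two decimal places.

8.34%

Market value of equity E = 16.87 × 796.96m = 13444.7152m. Market value of debt D = 16678.9m × 105.33/100 = 17567.88537m.
Total capital V = 13444.7152 + 17567.88537 = 31012.60057.
Equity: weight = 13444.7152/31012.60057 = 0.4335; cost = 11.3%.
Bonds outstanding: weight = 17567.88537/31012.60057 = 0.5665; after-tax cost = 8.46% × (1 − 28.2%) = 6.0743%.
WACC = 0.4335 × 11.3000% + 0.5665 × 6.0743% = 8.3398%.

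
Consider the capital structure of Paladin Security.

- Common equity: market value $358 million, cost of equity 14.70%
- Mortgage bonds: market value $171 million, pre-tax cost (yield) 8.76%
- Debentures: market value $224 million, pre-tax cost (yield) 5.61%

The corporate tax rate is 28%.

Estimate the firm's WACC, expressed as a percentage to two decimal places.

Total capital V = 358 + 171 + 224 = 753.
Equity: weight = 358/753 = 0.4754; cost = 14.7%.
Mortgage bonds: weight = 171/753 = 0.2271; after-tax cost = 8.76% × (1 − 28%) = 6.3072%.
Debentures: weight = 224/753 = 0.2975; after-tax cost = 5.61% × (1 − 28%) = 4.0392%.
WACC = 0.4754 × 14.7000% + 0.2271 × 6.3072% + 0.2975 × 4.0392% = 9.6227%.

9.62%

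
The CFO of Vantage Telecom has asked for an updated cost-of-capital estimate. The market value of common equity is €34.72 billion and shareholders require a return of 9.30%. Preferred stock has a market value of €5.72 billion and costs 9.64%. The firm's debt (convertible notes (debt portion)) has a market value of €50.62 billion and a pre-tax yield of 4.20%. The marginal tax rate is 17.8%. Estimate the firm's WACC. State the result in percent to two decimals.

Total capital V = 34.72 + 5.72 + 50.62 = 91.06.
Equity: weight = 34.72/91.06 = 0.3813; cost = 9.3%.
Preferred: weight = 5.72/91.06 = 0.0628; cost = 9.64%.
Convertible notes (debt portion): weight = 50.62/91.06 = 0.5559; after-tax cost = 4.2% × (1 − 17.8%) = 3.4524%.
WACC = 0.3813 × 9.3000% + 0.0628 × 9.6400% + 0.5559 × 3.4524% = 6.0707%.

6.07%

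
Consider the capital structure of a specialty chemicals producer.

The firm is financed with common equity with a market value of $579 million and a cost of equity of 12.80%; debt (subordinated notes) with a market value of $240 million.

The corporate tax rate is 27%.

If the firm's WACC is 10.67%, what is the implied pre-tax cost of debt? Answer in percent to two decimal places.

Total capital V = 579 + 240 = 819.
Equity weight = 579/819 = 0.7070.
Subordinated notes weight = 240/819 = 0.2930.
Equity contribution = 0.7070 × 12.8% = 9.0491%.
Remaining for debt = 10.67% − 9.0491% = 1.6209%.
Rd × (1 − 27%) × 0.2930 = 1.6209%  ⇒  Rd = 7.5772%.

7.58%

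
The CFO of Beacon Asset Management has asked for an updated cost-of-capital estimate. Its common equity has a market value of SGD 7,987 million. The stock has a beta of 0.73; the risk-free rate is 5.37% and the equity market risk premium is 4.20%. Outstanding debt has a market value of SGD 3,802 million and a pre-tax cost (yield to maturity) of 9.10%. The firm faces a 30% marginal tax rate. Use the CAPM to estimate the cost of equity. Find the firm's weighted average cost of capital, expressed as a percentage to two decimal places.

7.77%

Cost of equity via CAPM: Re = 5.37% + 0.73 × 4.2% = 8.4360%.
Total capital V = 7987 + 3802 = 11789.
Equity: weight = 7987/11789 = 0.6775; cost = 8.436%.
Debt: weight = 3802/11789 = 0.3225; after-tax cost = 9.1% × (1 − 30%) = 6.3700%.
WACC = 0.6775 × 8.4360% + 0.3225 × 6.3700% = 7.7697%.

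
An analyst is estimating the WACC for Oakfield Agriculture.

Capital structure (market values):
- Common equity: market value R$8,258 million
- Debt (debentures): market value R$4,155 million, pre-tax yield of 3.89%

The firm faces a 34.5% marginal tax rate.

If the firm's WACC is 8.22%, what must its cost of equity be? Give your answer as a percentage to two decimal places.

Total capital V = 8258 + 4155 = 12413.
Equity weight = 8258/12413 = 0.6653.
Debentures weight = 4155/12413 = 0.3347.
Debt contribution = 0.3347 × 3.89% × (1 − 34.5%) = 0.8529%.
Required equity contribution = 8.22% − 0.8529% = 7.3671%.
Re = 7.3671% / 0.6653 = 11.0739%.

11.07%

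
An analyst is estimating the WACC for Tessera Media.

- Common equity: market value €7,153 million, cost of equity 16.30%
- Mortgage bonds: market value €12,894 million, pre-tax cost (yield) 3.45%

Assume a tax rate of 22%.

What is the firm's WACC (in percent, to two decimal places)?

Total capital V = 7153 + 12894 = 20047.
Equity: weight = 7153/20047 = 0.3568; cost = 16.3%.
Mortgage bonds: weight = 12894/20047 = 0.6432; after-tax cost = 3.45% × (1 − 22%) = 2.6910%.
WACC = 0.3568 × 16.3000% + 0.6432 × 2.6910% = 7.5468%.

7.55%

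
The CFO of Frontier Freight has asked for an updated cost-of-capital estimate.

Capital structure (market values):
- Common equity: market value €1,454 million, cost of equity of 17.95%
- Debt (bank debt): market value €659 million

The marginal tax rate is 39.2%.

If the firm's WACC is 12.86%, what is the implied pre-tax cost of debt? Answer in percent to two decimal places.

Total capital V = 1454 + 659 = 2113.
Equity weight = 1454/2113 = 0.6881.
Bank debt weight = 659/2113 = 0.3119.
Equity contribution = 0.6881 × 17.95% = 12.3518%.
Remaining for debt = 12.86% − 12.3518% = 0.5082%.
Rd × (1 − 39.2%) × 0.3119 = 0.5082%  ⇒  Rd = 2.6802%.

2.68%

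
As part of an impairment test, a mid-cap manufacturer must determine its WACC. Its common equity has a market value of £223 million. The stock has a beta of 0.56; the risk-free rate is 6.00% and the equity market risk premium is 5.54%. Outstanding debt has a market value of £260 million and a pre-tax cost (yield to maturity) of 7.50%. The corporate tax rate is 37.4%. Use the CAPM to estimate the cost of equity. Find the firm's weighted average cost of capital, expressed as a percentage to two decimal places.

Cost of equity via CAPM: Re = 6.0% + 0.56 × 5.54% = 9.1024%.
Total capital V = 223 + 260 = 483.
Equity: weight = 223/483 = 0.4617; cost = 9.1024%.
Debt: weight = 260/483 = 0.5383; after-tax cost = 7.5% × (1 − 37.4%) = 4.6950%.
WACC = 0.4617 × 9.1024% + 0.5383 × 4.6950% = 6.7299%.

6.73%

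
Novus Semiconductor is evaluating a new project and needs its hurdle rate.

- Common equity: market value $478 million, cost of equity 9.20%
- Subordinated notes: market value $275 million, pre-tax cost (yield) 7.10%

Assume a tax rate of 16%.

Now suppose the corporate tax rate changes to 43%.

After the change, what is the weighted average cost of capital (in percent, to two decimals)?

7.32%

After the change:
Total capital V = 478 + 275 = 753.
Equity: weight = 478/753 = 0.6348; cost = 9.2%.
Subordinated notes: weight = 275/753 = 0.3652; after-tax cost = 7.1% × (1 − 43%) = 4.0470%.
WACC = 0.6348 × 9.2000% + 0.3652 × 4.0470% = 7.3181%.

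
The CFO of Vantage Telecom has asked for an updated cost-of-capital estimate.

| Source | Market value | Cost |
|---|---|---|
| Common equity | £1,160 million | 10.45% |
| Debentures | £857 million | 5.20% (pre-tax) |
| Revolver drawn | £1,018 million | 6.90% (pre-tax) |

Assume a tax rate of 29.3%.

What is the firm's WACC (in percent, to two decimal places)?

6.67%

Total capital V = 1160 + 857 + 1018 = 3035.
Equity: weight = 1160/3035 = 0.3822; cost = 10.45%.
Debentures: weight = 857/3035 = 0.2824; after-tax cost = 5.2% × (1 − 29.3%) = 3.6764%.
Revolver drawn: weight = 1018/3035 = 0.3354; after-tax cost = 6.9% × (1 − 29.3%) = 4.8783%.
WACC = 0.3822 × 10.4500% + 0.2824 × 3.6764% + 0.3354 × 4.8783% = 6.6685%.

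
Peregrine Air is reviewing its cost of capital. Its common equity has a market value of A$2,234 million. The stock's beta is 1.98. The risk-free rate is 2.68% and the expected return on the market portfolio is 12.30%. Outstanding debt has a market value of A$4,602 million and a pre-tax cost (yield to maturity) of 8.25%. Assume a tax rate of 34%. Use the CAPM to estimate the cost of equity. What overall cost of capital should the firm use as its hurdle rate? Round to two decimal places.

10.77%

Market risk premium = 12.3% − 2.68% = 9.62%.
Cost of equity via CAPM: Re = 2.68% + 1.98 × 9.62% = 21.7276%.
Total capital V = 2234 + 4602 = 6836.
Equity: weight = 2234/6836 = 0.3268; cost = 21.7276%.
Debt: weight = 4602/6836 = 0.6732; after-tax cost = 8.25% × (1 − 34%) = 5.4450%.
WACC = 0.3268 × 21.7276% + 0.6732 × 5.4450% = 10.7661%.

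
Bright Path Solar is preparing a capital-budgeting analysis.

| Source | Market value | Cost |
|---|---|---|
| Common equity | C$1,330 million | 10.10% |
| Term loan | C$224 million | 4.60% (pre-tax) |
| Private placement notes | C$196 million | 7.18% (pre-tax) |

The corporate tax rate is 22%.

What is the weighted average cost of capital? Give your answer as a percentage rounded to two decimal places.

8.76%

Total capital V = 1330 + 224 + 196 = 1750.
Equity: weight = 1330/1750 = 0.7600; cost = 10.1%.
Term loan: weight = 224/1750 = 0.1280; after-tax cost = 4.6% × (1 − 22%) = 3.5880%.
Private placement notes: weight = 196/1750 = 0.1120; after-tax cost = 7.18% × (1 − 22%) = 5.6004%.
WACC = 0.7600 × 10.1000% + 0.1280 × 3.5880% + 0.1120 × 5.6004% = 8.7625%.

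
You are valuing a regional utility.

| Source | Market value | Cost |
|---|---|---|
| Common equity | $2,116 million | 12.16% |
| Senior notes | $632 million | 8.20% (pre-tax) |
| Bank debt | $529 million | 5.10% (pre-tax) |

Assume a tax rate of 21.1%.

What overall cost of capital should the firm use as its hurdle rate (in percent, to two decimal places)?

9.75%

Total capital V = 2116 + 632 + 529 = 3277.
Equity: weight = 2116/3277 = 0.6457; cost = 12.16%.
Senior notes: weight = 632/3277 = 0.1929; after-tax cost = 8.2% × (1 − 21.1%) = 6.4698%.
Bank debt: weight = 529/3277 = 0.1614; after-tax cost = 5.1% × (1 − 21.1%) = 4.0239%.
WACC = 0.6457 × 12.1600% + 0.1929 × 6.4698% + 0.1614 × 4.0239% = 9.7492%.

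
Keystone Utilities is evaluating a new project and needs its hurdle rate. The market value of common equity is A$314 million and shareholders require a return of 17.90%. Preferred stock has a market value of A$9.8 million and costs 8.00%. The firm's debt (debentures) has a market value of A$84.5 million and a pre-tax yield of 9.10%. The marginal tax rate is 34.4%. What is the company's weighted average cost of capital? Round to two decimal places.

Total capital V = 314 + 9.8 + 84.5 = 408.3.
Equity: weight = 314/408.3 = 0.7690; cost = 17.9%.
Preferred: weight = 9.8/408.3 = 0.0240; cost = 8%.
Debentures: weight = 84.5/408.3 = 0.2070; after-tax cost = 9.1% × (1 − 34.4%) = 5.9696%.
WACC = 0.7690 × 17.9000% + 0.0240 × 8.0000% + 0.2070 × 5.9696% = 15.1933%.

15.19%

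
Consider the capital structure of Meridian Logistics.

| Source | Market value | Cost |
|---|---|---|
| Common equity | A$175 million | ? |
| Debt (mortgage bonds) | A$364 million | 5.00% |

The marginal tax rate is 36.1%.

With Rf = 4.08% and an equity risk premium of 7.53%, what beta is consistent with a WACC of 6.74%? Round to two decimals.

1.33

Total capital V = 175 + 364 = 539.
Equity weight = 175/539 = 0.3247.
Mortgage bonds weight = 364/539 = 0.6753.
Debt contribution = 0.6753 × 5% × (1 − 36.1%) = 2.1577%.
Required equity contribution = 6.74% − 2.1577% = 4.5823%  ⇒  Re = 14.1136%.
CAPM: 14.1136% = 4.08% + β × 7.53%  ⇒  β = 1.3325.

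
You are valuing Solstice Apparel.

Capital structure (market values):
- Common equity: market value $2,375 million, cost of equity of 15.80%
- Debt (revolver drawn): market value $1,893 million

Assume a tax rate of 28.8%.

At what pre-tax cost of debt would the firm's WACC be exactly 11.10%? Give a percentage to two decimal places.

Total capital V = 2375 + 1893 = 4268.
Equity weight = 2375/4268 = 0.5565.
Revolver drawn weight = 1893/4268 = 0.4435.
Equity contribution = 0.5565 × 15.8% = 8.7922%.
Remaining for debt = 11.1% − 8.7922% = 2.3078%.
Rd × (1 − 28.8%) × 0.4435 = 2.3078%  ⇒  Rd = 7.3080%.

7.31%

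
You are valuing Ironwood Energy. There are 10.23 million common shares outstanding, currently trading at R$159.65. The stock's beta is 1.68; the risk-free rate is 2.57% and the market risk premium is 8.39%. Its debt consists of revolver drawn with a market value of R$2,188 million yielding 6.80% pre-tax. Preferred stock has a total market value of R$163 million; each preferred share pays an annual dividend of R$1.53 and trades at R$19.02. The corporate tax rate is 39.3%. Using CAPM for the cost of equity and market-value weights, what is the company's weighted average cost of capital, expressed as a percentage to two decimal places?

Cost of equity via CAPM: Re = 2.57% + 1.68 × 8.39% = 16.6652%.
Cost of preferred: Rp = 1.53 / 19.02 = 8.0442%.
Market value of equity E = 159.65 × 10.23m = 1633.2195m.
Total capital V = 1633.2195 + 163 + 2188 = 3984.2195.
Equity: weight = 1633.2195/3984.2195 = 0.4099; cost = 16.6652%.
Preferred: weight = 163/3984.2195 = 0.0409; cost = 8.0442%.
Revolver drawn: weight = 2188/3984.2195 = 0.5492; after-tax cost = 6.8% × (1 − 39.3%) = 4.1276%.
WACC = 0.4099 × 16.6652% + 0.0409 × 8.0442% + 0.5492 × 4.1276% = 9.4273%.

9.43%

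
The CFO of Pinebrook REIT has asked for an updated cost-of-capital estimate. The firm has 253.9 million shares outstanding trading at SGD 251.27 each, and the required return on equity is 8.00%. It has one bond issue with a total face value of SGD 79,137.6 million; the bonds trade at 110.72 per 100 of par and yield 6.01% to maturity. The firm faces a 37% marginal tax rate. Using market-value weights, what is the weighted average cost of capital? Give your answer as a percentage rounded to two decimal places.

Market value of equity E = 251.27 × 253.9m = 63797.453m. Market value of debt D = 79137.6m × 110.72/100 = 87621.15072m.
Total capital V = 63797.453 + 87621.15072 = 151418.60372.
Equity: weight = 63797.453/151418.60372 = 0.4213; cost = 8%.
Bonds outstanding: weight = 87621.15072/151418.60372 = 0.5787; after-tax cost = 6.01% × (1 − 37%) = 3.7863%.
WACC = 0.4213 × 8.0000% + 0.5787 × 3.7863% = 5.5617%.

5.56%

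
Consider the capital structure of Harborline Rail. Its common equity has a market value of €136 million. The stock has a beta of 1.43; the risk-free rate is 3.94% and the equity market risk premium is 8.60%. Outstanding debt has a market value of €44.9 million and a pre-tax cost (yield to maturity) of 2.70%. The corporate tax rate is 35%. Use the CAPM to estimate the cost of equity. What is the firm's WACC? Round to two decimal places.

12.64%

Cost of equity via CAPM: Re = 3.94% + 1.43 × 8.6% = 16.2380%.
Total capital V = 136 + 44.9 = 180.9.
Equity: weight = 136/180.9 = 0.7518; cost = 16.238%.
Debt: weight = 44.9/180.9 = 0.2482; after-tax cost = 2.7% × (1 − 35%) = 1.7550%.
WACC = 0.7518 × 16.2380% + 0.2482 × 1.7550% = 12.6433%.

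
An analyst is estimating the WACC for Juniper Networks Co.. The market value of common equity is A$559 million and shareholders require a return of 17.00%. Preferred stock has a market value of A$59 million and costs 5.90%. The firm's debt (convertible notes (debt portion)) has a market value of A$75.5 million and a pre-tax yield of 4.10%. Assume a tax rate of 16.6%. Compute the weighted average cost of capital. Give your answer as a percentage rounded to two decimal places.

14.58%

Total capital V = 559 + 59 + 75.5 = 693.5.
Equity: weight = 559/693.5 = 0.8061; cost = 17%.
Preferred: weight = 59/693.5 = 0.0851; cost = 5.9%.
Convertible notes (debt portion): weight = 75.5/693.5 = 0.1089; after-tax cost = 4.1% × (1 − 16.6%) = 3.4194%.
WACC = 0.8061 × 17.0000% + 0.0851 × 5.9000% + 0.1089 × 3.4194% = 14.5772%.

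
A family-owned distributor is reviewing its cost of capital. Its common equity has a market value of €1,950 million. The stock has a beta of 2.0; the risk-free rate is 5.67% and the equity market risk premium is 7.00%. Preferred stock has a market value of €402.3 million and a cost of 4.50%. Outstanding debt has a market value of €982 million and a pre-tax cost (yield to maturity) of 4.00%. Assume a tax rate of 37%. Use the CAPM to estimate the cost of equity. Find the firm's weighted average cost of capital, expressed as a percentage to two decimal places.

12.79%

Cost of equity via CAPM: Re = 5.67% + 2.0 × 7.0% = 19.6700%.
Total capital V = 1950 + 402.3 + 982 = 3334.3.
Equity: weight = 1950/3334.3 = 0.5848; cost = 19.67%.
Preferred: weight = 402.3/3334.3 = 0.1207; cost = 4.5%.
Debt: weight = 982/3334.3 = 0.2945; after-tax cost = 4% × (1 − 37%) = 2.5200%.
WACC = 0.5848 × 19.6700% + 0.1207 × 4.5000% + 0.2945 × 2.5200% = 12.7887%.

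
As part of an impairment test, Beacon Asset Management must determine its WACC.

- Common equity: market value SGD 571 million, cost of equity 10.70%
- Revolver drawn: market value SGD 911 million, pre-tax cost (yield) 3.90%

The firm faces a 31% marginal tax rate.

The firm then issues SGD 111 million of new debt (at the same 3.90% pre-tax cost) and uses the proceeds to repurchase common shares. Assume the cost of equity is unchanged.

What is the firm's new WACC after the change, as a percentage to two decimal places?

After the change:
Total capital V = 460 + 1022 = 1482.
Equity: weight = 460/1482 = 0.3104; cost = 10.7%.
Revolver drawn: weight = 1022/1482 = 0.6896; after-tax cost = 3.9% × (1 − 31%) = 2.6910%.
WACC = 0.3104 × 10.7000% + 0.6896 × 2.6910% = 5.1769%.

5.18%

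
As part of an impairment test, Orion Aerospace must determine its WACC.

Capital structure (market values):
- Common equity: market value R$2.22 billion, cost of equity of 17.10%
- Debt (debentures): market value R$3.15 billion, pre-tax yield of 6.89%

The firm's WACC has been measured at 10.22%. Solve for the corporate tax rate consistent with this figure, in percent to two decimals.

22.04%

Total capital V = 2.22 + 3.15 = 5.37.
Equity weight = 2.22/5.37 = 0.4134.
Debentures weight = 3.15/5.37 = 0.5866.
Equity contribution = 0.4134 × 17.1% = 7.0693%.
Debt contribution must be 10.22% − 7.0693% = 3.1507%.
0.5866 × 6.89% × (1 − T) = 3.1507%  ⇒  (1 − T) = 0.7796.
T = 22.0430%.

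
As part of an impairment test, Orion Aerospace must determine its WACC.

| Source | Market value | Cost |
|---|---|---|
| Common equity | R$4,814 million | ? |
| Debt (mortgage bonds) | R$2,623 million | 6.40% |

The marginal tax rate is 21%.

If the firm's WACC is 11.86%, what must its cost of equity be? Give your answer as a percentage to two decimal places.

15.57%

Total capital V = 4814 + 2623 = 7437.
Equity weight = 4814/7437 = 0.6473.
Mortgage bonds weight = 2623/7437 = 0.3527.
Debt contribution = 0.3527 × 6.4% × (1 − 21%) = 1.7832%.
Required equity contribution = 11.86% − 1.7832% = 10.0768%.
Re = 10.0768% / 0.6473 = 15.5673%.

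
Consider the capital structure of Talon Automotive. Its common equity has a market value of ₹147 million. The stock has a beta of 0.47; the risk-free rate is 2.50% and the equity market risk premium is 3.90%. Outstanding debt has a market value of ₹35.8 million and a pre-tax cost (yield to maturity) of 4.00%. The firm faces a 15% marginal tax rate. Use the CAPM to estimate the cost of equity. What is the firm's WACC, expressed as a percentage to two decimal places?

4.15%

Cost of equity via CAPM: Re = 2.5% + 0.47 × 3.9% = 4.3330%.
Total capital V = 147 + 35.8 = 182.8.
Equity: weight = 147/182.8 = 0.8042; cost = 4.333%.
Debt: weight = 35.8/182.8 = 0.1958; after-tax cost = 4% × (1 − 15%) = 3.4000%.
WACC = 0.8042 × 4.3330% + 0.1958 × 3.4000% = 4.1503%.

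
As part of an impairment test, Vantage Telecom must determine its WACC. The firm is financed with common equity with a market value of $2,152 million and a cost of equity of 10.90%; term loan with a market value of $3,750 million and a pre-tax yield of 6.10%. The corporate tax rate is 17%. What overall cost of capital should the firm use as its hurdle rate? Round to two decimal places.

Total capital V = 2152 + 3750 = 5902.
Equity: weight = 2152/5902 = 0.3646; cost = 10.9%.
Term loan: weight = 3750/5902 = 0.6354; after-tax cost = 6.1% × (1 − 17%) = 5.0630%.
WACC = 0.3646 × 10.9000% + 0.6354 × 5.0630% = 7.1913%.

7.19%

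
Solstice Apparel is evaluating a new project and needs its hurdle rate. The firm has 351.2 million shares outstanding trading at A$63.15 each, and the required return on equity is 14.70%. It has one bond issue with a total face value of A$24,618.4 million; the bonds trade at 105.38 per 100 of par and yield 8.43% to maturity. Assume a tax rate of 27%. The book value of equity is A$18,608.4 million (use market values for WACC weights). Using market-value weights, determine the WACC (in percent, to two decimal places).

10.09%

Market value of equity E = 63.15 × 351.2m = 22178.28m. Market value of debt D = 24618.4m × 105.38/100 = 25942.86992m.
Total capital V = 22178.28 + 25942.86992 = 48121.14992.
Equity: weight = 22178.28/48121.14992 = 0.4609; cost = 14.7%.
Bonds outstanding: weight = 25942.86992/48121.14992 = 0.5391; after-tax cost = 8.43% × (1 − 27%) = 6.1539%.
WACC = 0.4609 × 14.7000% + 0.5391 × 6.1539% = 10.0927%.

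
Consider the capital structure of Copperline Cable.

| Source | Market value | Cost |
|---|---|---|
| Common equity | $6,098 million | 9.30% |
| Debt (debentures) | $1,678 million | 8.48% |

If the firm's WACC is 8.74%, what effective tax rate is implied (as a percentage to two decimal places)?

20.93%

Total capital V = 6098 + 1678 = 7776.
Equity weight = 6098/7776 = 0.7842.
Debentures weight = 1678/7776 = 0.2158.
Equity contribution = 0.7842 × 9.3% = 7.2931%.
Debt contribution must be 8.74% − 7.2931% = 1.4469%.
0.2158 × 8.48% × (1 − T) = 1.4469%  ⇒  (1 − T) = 0.7907.
T = 20.9327%.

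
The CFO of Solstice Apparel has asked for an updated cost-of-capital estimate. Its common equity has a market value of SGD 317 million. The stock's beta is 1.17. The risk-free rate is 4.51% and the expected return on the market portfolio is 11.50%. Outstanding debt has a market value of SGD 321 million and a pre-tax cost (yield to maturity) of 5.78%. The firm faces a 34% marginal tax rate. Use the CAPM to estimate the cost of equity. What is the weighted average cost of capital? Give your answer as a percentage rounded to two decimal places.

Market risk premium = 11.5% − 4.51% = 6.99%.
Cost of equity via CAPM: Re = 4.51% + 1.17 × 6.99% = 12.6883%.
Total capital V = 317 + 321 = 638.
Equity: weight = 317/638 = 0.4969; cost = 12.6883%.
Debt: weight = 321/638 = 0.5031; after-tax cost = 5.78% × (1 − 34%) = 3.8148%.
WACC = 0.4969 × 12.6883% + 0.5031 × 3.8148% = 8.2237%.

8.22%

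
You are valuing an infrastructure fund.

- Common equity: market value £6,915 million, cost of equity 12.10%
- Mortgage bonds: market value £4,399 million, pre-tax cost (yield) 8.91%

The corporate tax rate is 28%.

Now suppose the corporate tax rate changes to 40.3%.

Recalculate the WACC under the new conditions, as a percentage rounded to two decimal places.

After the change:
Total capital V = 6915 + 4399 = 11314.
Equity: weight = 6915/11314 = 0.6112; cost = 12.1%.
Mortgage bonds: weight = 4399/11314 = 0.3888; after-tax cost = 8.91% × (1 − 40.3%) = 5.3193%.
WACC = 0.6112 × 12.1000% + 0.3888 × 5.3193% = 9.4636%.

9.46%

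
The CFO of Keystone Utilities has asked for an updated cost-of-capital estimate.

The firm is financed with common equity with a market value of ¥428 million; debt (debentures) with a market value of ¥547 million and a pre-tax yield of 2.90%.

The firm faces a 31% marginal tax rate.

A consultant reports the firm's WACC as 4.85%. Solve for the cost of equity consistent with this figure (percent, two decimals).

8.49%

Total capital V = 428 + 547 = 975.
Equity weight = 428/975 = 0.4390.
Debentures weight = 547/975 = 0.5610.
Debt contribution = 0.5610 × 2.9% × (1 − 31%) = 1.1226%.
Required equity contribution = 4.85% − 1.1226% = 3.7274%.
Re = 3.7274% / 0.4390 = 8.4911%.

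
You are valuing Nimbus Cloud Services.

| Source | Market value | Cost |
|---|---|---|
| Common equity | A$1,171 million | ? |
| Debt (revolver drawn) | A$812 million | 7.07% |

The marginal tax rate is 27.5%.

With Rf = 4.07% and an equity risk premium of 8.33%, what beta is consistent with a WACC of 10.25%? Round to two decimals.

Total capital V = 1171 + 812 = 1983.
Equity weight = 1171/1983 = 0.5905.
Revolver drawn weight = 812/1983 = 0.4095.
Debt contribution = 0.4095 × 7.07% × (1 − 27.5%) = 2.0989%.
Required equity contribution = 10.25% − 2.0989% = 8.1511%  ⇒  Re = 13.8033%.
CAPM: 13.8033% = 4.07% + β × 8.33%  ⇒  β = 1.1685.

1.17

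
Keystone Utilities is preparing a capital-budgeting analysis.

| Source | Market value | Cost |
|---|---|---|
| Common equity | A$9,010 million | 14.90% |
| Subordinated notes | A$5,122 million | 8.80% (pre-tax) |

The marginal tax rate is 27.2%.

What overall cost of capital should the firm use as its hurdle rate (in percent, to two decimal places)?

Total capital V = 9010 + 5122 = 14132.
Equity: weight = 9010/14132 = 0.6376; cost = 14.9%.
Subordinated notes: weight = 5122/14132 = 0.3624; after-tax cost = 8.8% × (1 − 27.2%) = 6.4064%.
WACC = 0.6376 × 14.9000% + 0.3624 × 6.4064% = 11.8216%.

11.82%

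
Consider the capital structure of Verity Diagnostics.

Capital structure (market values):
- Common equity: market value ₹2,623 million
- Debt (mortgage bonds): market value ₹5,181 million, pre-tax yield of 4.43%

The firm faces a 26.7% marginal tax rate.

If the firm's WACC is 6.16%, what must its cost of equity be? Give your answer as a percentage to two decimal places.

Total capital V = 2623 + 5181 = 7804.
Equity weight = 2623/7804 = 0.3361.
Mortgage bonds weight = 5181/7804 = 0.6639.
Debt contribution = 0.6639 × 4.43% × (1 − 26.7%) = 2.1558%.
Required equity contribution = 6.16% − 2.1558% = 4.0042%.
Re = 4.0042% / 0.3361 = 11.9134%.

11.91%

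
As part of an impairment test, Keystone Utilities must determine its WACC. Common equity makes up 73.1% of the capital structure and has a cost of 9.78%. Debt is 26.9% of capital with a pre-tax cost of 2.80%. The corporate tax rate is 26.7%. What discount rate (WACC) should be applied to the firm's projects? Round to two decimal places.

7.70%

After-tax cost of debt = 2.8% × (1 − 26.7%) = 2.0524%.
WACC = 0.731 × 9.7800% + 0.269 × 2.0524% = 7.7013%.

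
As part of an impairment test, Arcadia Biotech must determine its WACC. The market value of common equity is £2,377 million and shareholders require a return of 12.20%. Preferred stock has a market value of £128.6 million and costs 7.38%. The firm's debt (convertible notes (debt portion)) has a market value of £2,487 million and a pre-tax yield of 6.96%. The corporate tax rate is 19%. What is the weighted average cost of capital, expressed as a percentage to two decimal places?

8.81%

Total capital V = 2377 + 128.6 + 2487 = 4992.6.
Equity: weight = 2377/4992.6 = 0.4761; cost = 12.2%.
Preferred: weight = 128.6/4992.6 = 0.0258; cost = 7.38%.
Convertible notes (debt portion): weight = 2487/4992.6 = 0.4981; after-tax cost = 6.96% × (1 − 19%) = 5.6376%.
WACC = 0.4761 × 12.2000% + 0.0258 × 7.3800% + 0.4981 × 5.6376% = 8.8069%.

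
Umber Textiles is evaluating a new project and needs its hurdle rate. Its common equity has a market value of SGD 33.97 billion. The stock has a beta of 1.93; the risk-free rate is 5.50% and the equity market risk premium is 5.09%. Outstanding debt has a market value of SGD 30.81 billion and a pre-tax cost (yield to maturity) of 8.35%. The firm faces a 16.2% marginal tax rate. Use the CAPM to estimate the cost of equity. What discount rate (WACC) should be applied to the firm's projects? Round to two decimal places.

Cost of equity via CAPM: Re = 5.5% + 1.93 × 5.09% = 15.3237%.
Total capital V = 33.97 + 30.81 = 64.78.
Equity: weight = 33.97/64.78 = 0.5244; cost = 15.3237%.
Debt: weight = 30.81/64.78 = 0.4756; after-tax cost = 8.35% × (1 − 16.2%) = 6.9973%.
WACC = 0.5244 × 15.3237% + 0.4756 × 6.9973% = 11.3636%.

11.36%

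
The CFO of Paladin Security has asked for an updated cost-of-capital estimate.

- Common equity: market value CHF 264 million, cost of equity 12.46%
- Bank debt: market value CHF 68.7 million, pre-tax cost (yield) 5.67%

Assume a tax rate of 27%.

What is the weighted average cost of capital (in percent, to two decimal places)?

10.74%

Total capital V = 264 + 68.7 = 332.7.
Equity: weight = 264/332.7 = 0.7935; cost = 12.46%.
Bank debt: weight = 68.7/332.7 = 0.2065; after-tax cost = 5.67% × (1 − 27%) = 4.1391%.
WACC = 0.7935 × 12.4600% + 0.2065 × 4.1391% = 10.7418%.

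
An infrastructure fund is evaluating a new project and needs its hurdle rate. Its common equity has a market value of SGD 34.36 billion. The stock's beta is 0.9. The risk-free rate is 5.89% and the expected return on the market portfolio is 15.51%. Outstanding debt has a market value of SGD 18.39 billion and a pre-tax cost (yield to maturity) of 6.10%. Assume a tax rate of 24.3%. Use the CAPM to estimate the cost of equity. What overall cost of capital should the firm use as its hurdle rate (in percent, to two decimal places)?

11.09%

Market risk premium = 15.51% − 5.89% = 9.62%.
Cost of equity via CAPM: Re = 5.89% + 0.9 × 9.62% = 14.5480%.
Total capital V = 34.36 + 18.39 = 52.75.
Equity: weight = 34.36/52.75 = 0.6514; cost = 14.548%.
Debt: weight = 18.39/52.75 = 0.3486; after-tax cost = 6.1% × (1 − 24.3%) = 4.6177%.
WACC = 0.6514 × 14.5480% + 0.3486 × 4.6177% = 11.0860%.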